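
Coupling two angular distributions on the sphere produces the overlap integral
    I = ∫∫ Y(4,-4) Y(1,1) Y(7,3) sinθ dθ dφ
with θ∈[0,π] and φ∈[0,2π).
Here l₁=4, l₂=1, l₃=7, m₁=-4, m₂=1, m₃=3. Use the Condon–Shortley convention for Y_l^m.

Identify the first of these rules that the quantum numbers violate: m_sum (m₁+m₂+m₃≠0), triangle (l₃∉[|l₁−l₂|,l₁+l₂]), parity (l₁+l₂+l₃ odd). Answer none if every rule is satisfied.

triangle

m₁+m₂+m₃ = -4 + 1 + 3 = 0  ✓
triangle: |4−1|=3 ≤ l₃=7 ≤ 4+1=5  ✗
parity: l₁+l₂+l₃ = 12 is even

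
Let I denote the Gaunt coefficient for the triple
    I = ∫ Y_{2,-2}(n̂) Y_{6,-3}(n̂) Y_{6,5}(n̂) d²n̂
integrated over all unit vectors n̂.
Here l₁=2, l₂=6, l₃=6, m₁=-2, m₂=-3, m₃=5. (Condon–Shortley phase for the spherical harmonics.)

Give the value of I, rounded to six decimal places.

0.120286

Rules hold: Σm=0, L=14 even, 4≤6≤8.
N = 5·13·13 = 845
Δ = 2!·2!·10!/15! = 1/90090
Racah Σ t=0..2: t=0:+1/69120 t=1:−1/14400 t=2:+1/69120 = -7/172800
⇒ 3j(2 6 6; 0 0 0)² = 14/715, sgn -1
Racah Σ t=2..2: t=2:+1/1451520 = 1/1451520
⇒ 3j(2 6 6; -2 -3 5)² = 1/91, sgn -1
4πI² = N·(3j₀)²·(3jₘ)² = 2/11
I = +1·√(0.181818/4π) = 0.12028562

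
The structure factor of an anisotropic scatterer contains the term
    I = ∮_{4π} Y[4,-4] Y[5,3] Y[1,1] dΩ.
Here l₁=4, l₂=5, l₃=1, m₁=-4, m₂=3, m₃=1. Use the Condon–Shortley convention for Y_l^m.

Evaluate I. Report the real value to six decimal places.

m-sum 0 ✓  L=10 even ✓  1≤1≤9 ✓
Π(2lᵢ+1) = 9×11×3 = 297
triangle coeff Δ(4,5,1) = 1/495
Σ_t [4,4]: t=4:+1/576 = 1/576
(3j)²=5/99 [(4 5 1; 0 0 0)], sign=-1
Σ_t [8,8]: t=8:+1/80640 = 1/80640
(3j)²=1/495 [(4 5 1; -4 3 1)], sign=+1
⇒ 4πI² = 1/33
I = (-1)√(1/33/(4π)) = -0.04910640

-0.049106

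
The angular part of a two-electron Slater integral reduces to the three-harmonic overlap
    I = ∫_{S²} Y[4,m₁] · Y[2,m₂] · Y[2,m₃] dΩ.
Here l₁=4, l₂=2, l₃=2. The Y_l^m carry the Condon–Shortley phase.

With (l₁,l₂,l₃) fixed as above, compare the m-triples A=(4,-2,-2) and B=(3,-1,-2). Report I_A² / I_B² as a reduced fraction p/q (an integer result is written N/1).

Shared (l₁,l₂,l₃)=(4,2,2): N and (l;000)² cancel in I_A²/I_B².
A: Δ = 4!·4!·0!/9! = 1/630; Racah Σ t=0..0: t=0:+1/576 = 1/576; ⇒ 3j(4 2 2; 4 -2 -2)² = 1/9, sgn +1
B: Δ = 4!·4!·0!/9! = 1/630; Racah Σ t=1..1: t=1:−1/144 = -1/144; ⇒ 3j(4 2 2; 3 -1 -2)² = 1/18, sgn -1
I_A²/I_B² = (1/9)/(1/18) = 2/1

2/1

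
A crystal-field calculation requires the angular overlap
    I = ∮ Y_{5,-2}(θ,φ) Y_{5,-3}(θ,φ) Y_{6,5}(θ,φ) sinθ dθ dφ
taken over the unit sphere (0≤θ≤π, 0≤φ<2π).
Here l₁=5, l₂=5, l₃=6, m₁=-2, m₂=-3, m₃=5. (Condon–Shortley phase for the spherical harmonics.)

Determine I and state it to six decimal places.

m-sum 0 ✓  L=16 even ✓  0≤6≤10 ✓
Π(2lᵢ+1) = 11×11×13 = 1573
triangle coeff Δ(5,5,6) = 1/28588560
Σ_t [0,4]: t=0:+1/345600 t=1:−1/13824 t=2:+1/5184 t=3:−1/13824 t=4:+1/345600 = 7/129600
(3j)²=80/7293 [(5 5 6; 0 0 0)], sign=+1
Σ_t [1,2]: t=1:−1/518400 t=2:+1/345600 = 1/1036800
(3j)²=7/2210 [(5 5 6; -2 -3 5)], sign=-1
⇒ 4πI² = 616/11271
I = (-1)√(616/11271/(4π)) = -0.06594839

-0.065948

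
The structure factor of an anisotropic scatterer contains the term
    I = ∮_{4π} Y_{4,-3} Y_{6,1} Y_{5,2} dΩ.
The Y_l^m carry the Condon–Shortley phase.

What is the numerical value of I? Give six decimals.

l₁+l₂+l₃=15 is odd: 3j(l;000)=0 ⇒ I=0

0.000000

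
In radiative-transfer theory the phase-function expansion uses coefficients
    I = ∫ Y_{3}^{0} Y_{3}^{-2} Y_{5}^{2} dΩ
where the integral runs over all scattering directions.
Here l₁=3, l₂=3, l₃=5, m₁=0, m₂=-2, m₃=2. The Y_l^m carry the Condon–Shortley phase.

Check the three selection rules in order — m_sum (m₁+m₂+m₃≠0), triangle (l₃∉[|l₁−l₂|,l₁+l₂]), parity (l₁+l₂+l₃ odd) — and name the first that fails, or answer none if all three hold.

parity

m₁+m₂+m₃ = 0 − 2 + 2 = 0  ✓
triangle: |3−3|=0 ≤ l₃=5 ≤ 3+3=6  ✓
parity: l₁+l₂+l₃ = 11 is odd  ✗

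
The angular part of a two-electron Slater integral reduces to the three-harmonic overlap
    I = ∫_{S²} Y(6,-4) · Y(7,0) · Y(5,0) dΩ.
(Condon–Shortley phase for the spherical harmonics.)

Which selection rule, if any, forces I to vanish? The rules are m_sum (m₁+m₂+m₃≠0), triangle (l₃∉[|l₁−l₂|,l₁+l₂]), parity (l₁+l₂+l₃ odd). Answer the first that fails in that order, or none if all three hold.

azimuthal sum: -4 + 0 + 0 = -4  ✗
1 ≤ 5 ≤ 13 (triangle on l)
L = 6 + 7 + 5 = 18 (even)

m_sum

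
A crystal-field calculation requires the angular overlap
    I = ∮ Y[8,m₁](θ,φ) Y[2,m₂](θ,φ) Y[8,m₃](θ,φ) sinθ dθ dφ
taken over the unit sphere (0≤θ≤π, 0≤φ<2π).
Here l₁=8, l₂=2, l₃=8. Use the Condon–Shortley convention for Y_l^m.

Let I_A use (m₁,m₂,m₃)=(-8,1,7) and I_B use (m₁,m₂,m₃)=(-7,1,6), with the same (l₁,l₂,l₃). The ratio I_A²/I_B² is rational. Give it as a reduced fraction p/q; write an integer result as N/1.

Shared (l₁,l₂,l₃)=(8,2,8): N and (l;000)² cancel in I_A²/I_B².
A: Δ = 2!·14!·2!/19! = 1/348840; Racah Σ t=2..2: t=2:+1/174356582400 = 1/174356582400; ⇒ 3j(8 2 8; -8 1 7)² = 5/323, sgn -1
B: Δ = 2!·14!·2!/19! = 1/348840; Racah Σ t=1..2: t=1:−1/174356582400 t=2:+1/12454041600 = 1/13412044800; ⇒ 3j(8 2 8; -7 1 6)² = 169/7752, sgn +1
I_A²/I_B² = (5/323)/(169/7752) = 120/169

120/169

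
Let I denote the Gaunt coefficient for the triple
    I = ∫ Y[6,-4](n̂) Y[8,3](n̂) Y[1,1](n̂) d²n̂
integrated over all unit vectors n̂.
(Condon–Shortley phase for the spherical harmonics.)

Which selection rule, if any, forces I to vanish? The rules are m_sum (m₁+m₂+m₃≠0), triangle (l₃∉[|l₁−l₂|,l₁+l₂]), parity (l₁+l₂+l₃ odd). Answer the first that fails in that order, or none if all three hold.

triangle

azimuthal sum: -4 + 3 + 1 = 0  ✓
2 ≤ 1 ≤ 14 (triangle on l)  ✗
L = 6 + 8 + 1 = 15 (odd)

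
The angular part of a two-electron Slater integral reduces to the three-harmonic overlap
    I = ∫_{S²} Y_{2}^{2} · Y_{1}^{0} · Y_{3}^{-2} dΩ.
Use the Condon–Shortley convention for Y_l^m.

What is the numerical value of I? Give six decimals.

0.184674

m-sum 0 ✓  L=6 even ✓  1≤3≤3 ✓
Π(2lᵢ+1) = 5×3×7 = 105
triangle coeff Δ(2,1,3) = 1/105
Σ_t [0,0]: t=0:+1/4 = 1/4
(3j)²=3/35 [(2 1 3; 0 0 0)], sign=-1
Σ_t [0,0]: t=0:+1/24 = 1/24
(3j)²=1/21 [(2 1 3; 2 0 -2)], sign=-1
⇒ 4πI² = 3/7
I = (+1)√(3/7/(4π)) = 0.18467439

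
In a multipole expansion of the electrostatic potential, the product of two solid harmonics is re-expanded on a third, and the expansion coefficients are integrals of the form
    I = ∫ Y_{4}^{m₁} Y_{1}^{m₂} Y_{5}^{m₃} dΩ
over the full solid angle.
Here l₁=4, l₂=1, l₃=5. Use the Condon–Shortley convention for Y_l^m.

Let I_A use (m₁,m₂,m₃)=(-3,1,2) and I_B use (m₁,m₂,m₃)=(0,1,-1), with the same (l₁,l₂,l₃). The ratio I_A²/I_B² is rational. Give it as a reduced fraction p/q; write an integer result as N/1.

1/5

Same 4,1,5: normalisation and zero-m 3j drop out of the ratio.
A: Δ: 0! 8! 2! / 11! → 1/495; sum: t=0:+1/10080 = 1/10080; 3j²(4 1 5; -3 1 2) = Δ·Π!·Σ² = 1/165  (sign -1)
B: Δ: 0! 8! 2! / 11! → 1/495; sum: t=0:+1/1152 = 1/1152; 3j²(4 1 5; 0 1 -1) = Δ·Π!·Σ² = 1/33  (sign +1)
I_A²/I_B² = (1/165)/(1/33) = 1/5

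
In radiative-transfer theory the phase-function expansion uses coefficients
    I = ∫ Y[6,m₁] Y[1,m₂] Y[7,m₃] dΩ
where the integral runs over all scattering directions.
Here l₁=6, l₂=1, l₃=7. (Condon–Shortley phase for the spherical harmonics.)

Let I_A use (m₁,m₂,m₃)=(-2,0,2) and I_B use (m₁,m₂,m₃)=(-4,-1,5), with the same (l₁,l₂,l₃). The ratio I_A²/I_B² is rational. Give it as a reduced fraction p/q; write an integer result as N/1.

15/22

l's match ⇒ only the (l;m) 3-j factors differ between A and B.
A: triangle coeff Δ(6,1,7) = 1/1365; Σ_t [0,0]: t=0:+1/967680 = 1/967680; (3j)²=3/91 [(6 1 7; -2 0 2)], sign=-1
B: triangle coeff Δ(6,1,7) = 1/1365; Σ_t [0,0]: t=0:+1/14515200 = 1/14515200; (3j)²=22/455 [(6 1 7; -4 -1 5)], sign=+1
I_A²/I_B² = (3/91)/(22/455) = 15/22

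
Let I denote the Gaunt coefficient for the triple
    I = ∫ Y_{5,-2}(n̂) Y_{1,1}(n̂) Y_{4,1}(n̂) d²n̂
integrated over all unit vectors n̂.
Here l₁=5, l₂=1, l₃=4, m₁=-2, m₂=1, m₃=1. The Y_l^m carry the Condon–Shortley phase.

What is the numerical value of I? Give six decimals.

0.225034

Rules hold: Σm=0, L=10 even, 4≤4≤6.
N = 11·3·9 = 297
Δ = 2!·8!·0!/11! = 1/495
Racah Σ t=1..1: t=1:−1/576 = -1/576
⇒ 3j(5 1 4; 0 0 0)² = 5/99, sgn -1
Racah Σ t=2..2: t=2:+1/1440 = 1/1440
⇒ 3j(5 1 4; -2 1 1)² = 7/165, sgn -1
4πI² = N·(3j₀)²·(3jₘ)² = 7/11
I = +1·√(0.636364/4π) = 0.22503380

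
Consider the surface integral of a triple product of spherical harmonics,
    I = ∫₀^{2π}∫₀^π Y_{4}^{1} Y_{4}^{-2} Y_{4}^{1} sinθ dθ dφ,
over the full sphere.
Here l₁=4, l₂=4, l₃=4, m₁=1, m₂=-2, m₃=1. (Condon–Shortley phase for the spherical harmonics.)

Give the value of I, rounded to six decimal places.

Checks pass: Σm=0; 12 even; l₃=4∈[0,8].
(2·4+1)(2·4+1)(2·4+1) = 729
Δ: 4! 4! 4! / 13! → 1/450450
sum: t=0:+1/13824 t=1:−1/216 t=2:+1/64 t=3:−1/216 t=4:+1/13824 = 5/768
3j²(4 4 4; 0 0 0) = Δ·Π!·Σ² = 18/1001  (sign +1)
sum: t=0:+1/576 t=1:−1/144 t=2:+1/576 = -1/288
3j²(4 4 4; 1 -2 1) = Δ·Π!·Σ² = 20/1001  (sign +1)
combine: 4πI² = 729·18/1001·20/1001 = 262440/1002001
take √, sign +1: I = 0.14436968

0.144370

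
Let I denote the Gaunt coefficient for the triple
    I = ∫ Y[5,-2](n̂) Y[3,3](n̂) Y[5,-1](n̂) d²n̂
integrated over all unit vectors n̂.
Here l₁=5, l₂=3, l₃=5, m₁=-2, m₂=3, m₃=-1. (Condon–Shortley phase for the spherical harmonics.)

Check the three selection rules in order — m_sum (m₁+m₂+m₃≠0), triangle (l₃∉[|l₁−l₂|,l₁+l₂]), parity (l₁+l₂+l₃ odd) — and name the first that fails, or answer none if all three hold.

azimuthal sum: -2 + 3 − 1 = 0  ✓
2 ≤ 5 ≤ 8 (triangle on l)  ✓
L = 5 + 3 + 5 = 13 (odd)  ✗

parity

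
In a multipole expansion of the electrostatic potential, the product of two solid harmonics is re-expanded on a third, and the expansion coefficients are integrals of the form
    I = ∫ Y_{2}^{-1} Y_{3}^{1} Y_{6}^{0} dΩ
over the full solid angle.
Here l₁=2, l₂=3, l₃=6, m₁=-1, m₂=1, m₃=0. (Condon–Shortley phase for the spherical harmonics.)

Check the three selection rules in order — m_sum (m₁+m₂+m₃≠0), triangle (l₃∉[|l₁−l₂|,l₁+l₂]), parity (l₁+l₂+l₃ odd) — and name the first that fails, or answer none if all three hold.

triangle

m₁+m₂+m₃ = -1 + 1 + 0 = 0  ✓
triangle: |2−3|=1 ≤ l₃=6 ≤ 2+3=5  ✗
parity: l₁+l₂+l₃ = 11 is odd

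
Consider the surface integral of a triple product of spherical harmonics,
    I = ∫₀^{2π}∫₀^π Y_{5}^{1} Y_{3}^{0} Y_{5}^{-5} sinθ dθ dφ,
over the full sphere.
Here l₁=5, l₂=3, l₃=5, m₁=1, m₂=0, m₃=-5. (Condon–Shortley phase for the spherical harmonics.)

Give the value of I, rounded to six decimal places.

1 + 0 − 5 = -4 ≠ 0: azimuthal integral kills it; I = 0

0.000000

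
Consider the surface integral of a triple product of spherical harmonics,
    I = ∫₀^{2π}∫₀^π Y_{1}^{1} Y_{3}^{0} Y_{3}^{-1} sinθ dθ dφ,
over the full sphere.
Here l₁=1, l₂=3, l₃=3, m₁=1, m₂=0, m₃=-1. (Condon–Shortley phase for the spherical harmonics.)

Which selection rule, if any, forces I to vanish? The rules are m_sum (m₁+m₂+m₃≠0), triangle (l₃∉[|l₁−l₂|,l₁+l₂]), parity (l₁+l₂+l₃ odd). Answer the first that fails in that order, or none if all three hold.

parity

azimuthal sum: 1 + 0 − 1 = 0  ✓
2 ≤ 3 ≤ 4 (triangle on l)  ✓
L = 1 + 3 + 3 = 7 (odd)  ✗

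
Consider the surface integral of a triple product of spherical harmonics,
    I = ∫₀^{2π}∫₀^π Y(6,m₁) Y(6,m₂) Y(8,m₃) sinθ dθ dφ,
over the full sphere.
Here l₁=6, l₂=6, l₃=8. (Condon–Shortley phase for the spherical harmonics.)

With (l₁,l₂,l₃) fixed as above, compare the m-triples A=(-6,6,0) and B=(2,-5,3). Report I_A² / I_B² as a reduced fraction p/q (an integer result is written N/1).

1/56

l's match ⇒ only the (l;m) 3-j factors differ between A and B.
A: triangle coeff Δ(6,6,8) = 1/1309458150; Σ_t [4,4]: t=4:+1/39016857600 = 1/39016857600; (3j)²=11/58786 [(6 6 8; -6 6 0)], sign=+1
B: triangle coeff Δ(6,6,8) = 1/1309458150; Σ_t [0,1]: t=0:+1/69672960 t=1:−1/174182400 = 1/116121600; (3j)²=44/4199 [(6 6 8; 2 -5 3)], sign=-1
I_A²/I_B² = (11/58786)/(44/4199) = 1/56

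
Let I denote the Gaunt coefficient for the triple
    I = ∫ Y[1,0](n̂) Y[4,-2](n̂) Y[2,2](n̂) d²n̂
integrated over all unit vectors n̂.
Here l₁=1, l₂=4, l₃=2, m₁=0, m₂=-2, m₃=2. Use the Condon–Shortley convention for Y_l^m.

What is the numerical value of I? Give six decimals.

triangle: need 3≤l₃≤5, have 2; I=0

0.000000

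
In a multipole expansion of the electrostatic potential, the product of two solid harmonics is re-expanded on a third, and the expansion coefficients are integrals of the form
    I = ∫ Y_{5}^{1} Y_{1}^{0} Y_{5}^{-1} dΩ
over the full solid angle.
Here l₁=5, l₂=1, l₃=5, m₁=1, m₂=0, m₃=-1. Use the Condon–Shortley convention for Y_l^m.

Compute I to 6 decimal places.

0.000000

L=11 odd ⇒ parity kills the (l;000) factor ⇒ I = 0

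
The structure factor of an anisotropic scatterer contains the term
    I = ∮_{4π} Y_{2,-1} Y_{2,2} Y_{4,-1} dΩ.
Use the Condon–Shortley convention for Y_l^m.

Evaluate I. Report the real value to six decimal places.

m-sum 0 ✓  L=8 even ✓  0≤4≤4 ✓
Π(2lᵢ+1) = 5×5×9 = 225
triangle coeff Δ(2,2,4) = 1/630
Σ_t [0,0]: t=0:+1/16 = 1/16
(3j)²=2/35 [(2 2 4; 0 0 0)], sign=+1
Σ_t [0,0]: t=0:+1/144 = 1/144
(3j)²=1/126 [(2 2 4; -1 2 -1)], sign=-1
⇒ 4πI² = 5/49
I = (-1)√(5/49/(4π)) = -0.09011188

-0.090112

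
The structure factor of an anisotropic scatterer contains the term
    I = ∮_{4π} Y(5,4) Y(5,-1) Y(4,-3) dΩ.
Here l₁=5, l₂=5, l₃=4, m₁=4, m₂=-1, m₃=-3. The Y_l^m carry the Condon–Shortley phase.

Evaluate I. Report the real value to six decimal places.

m-sum 0 ✓  L=14 even ✓  0≤4≤10 ✓
Π(2lᵢ+1) = 11×11×9 = 1089
triangle coeff Δ(5,5,4) = 1/3153150
Σ_t [1,5]: t=1:−1/69120 t=2:+1/1728 t=3:−1/576 t=4:+1/1728 t=5:−1/69120 = -7/11520
(3j)²=2/143 [(5 5 4; 0 0 0)], sign=-1
Σ_t [0,1]: t=0:+1/103680 t=1:−1/17280 = -1/20736
(3j)²=10/429 [(5 5 4; 4 -1 -3)], sign=+1
⇒ 4πI² = 60/169
I = (-1)√(60/169/(4π)) = -0.16808437

-0.168084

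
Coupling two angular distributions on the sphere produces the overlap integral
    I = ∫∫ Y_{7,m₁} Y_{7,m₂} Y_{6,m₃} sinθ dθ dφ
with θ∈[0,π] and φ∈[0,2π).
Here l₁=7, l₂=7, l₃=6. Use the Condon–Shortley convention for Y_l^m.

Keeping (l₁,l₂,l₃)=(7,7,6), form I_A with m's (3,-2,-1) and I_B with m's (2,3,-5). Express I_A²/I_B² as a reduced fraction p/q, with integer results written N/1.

1225/264

l's match ⇒ only the (l;m) 3-j factors differ between A and B.
A: triangle coeff Δ(7,7,6) = 1/2444321880; Σ_t [0,4]: t=0:+1/232243200 t=1:−1/8709120 t=2:+1/2488320 t=3:−1/4147200 t=4:+1/49766400 = 7/99532800; (3j)²=1715/369512 [(7 7 6; 3 -2 -1)], sign=-1
B: triangle coeff Δ(7,7,6) = 1/2444321880; Σ_t [4,5]: t=4:+1/49766400 t=5:−1/62208000 = 1/248832000; (3j)²=21/20995 [(7 7 6; 2 3 -5)], sign=-1
I_A²/I_B² = (1715/369512)/(21/20995) = 1225/264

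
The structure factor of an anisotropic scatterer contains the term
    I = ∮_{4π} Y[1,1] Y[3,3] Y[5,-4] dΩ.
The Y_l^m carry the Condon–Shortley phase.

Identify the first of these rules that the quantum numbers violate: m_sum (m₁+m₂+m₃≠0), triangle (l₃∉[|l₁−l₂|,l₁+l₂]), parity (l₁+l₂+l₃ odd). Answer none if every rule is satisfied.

triangle

m₁+m₂+m₃ = 1 + 3 − 4 = 0  ✓
triangle: |1−3|=2 ≤ l₃=5 ≤ 1+3=4  ✗
parity: l₁+l₂+l₃ = 9 is odd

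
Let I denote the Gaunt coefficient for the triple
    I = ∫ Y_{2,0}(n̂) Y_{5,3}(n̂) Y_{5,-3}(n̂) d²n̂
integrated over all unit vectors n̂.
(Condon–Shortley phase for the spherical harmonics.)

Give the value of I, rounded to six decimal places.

Checks pass: Σm=0; 12 even; l₃=5∈[3,7].
(2·2+1)(2·5+1)(2·5+1) = 605
Δ: 2! 2! 8! / 13! → 1/38610
sum: t=0:+1/2880 t=1:−1/576 t=2:+1/2880 = -1/960
3j²(2 5 5; 0 0 0) = Δ·Π!·Σ² = 10/429  (sign +1)
sum: t=0:+1/161280 t=1:−1/5040 t=2:+1/5760 = -1/53760
3j²(2 5 5; 0 3 -3) = Δ·Π!·Σ² = 1/4290  (sign -1)
combine: 4πI² = 605·10/429·1/4290 = 5/1521
take √, sign -1: I = -0.01617393

-0.016174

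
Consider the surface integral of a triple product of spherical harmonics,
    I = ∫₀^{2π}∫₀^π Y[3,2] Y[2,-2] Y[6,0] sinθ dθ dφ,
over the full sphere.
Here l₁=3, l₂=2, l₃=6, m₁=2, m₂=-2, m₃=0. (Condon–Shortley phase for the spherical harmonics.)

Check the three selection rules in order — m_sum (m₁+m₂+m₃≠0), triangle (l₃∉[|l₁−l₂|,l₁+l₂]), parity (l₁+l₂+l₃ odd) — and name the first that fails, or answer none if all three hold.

Σmᵢ = 0  ✓
l₃∈[|l₁−l₂|,l₁+l₂]=[1,5], have l₃=6  ✗
Σlᵢ = 11 ⇒ odd

triangle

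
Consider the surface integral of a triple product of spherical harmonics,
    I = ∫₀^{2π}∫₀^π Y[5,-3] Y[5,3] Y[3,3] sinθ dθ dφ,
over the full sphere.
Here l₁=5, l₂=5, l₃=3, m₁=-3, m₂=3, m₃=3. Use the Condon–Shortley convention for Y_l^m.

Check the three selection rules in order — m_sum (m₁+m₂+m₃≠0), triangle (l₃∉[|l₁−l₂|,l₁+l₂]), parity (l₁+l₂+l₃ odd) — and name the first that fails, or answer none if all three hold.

m_sum

Σmᵢ = 3  ✗
l₃∈[|l₁−l₂|,l₁+l₂]=[0,10], have l₃=3
Σlᵢ = 13 ⇒ odd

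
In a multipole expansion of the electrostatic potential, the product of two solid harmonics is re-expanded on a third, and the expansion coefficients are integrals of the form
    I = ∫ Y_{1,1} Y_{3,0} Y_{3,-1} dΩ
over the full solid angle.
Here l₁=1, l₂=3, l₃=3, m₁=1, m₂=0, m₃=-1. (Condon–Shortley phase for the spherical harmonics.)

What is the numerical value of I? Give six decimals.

0.000000

L=7 odd ⇒ parity kills the (l;000) factor ⇒ I = 0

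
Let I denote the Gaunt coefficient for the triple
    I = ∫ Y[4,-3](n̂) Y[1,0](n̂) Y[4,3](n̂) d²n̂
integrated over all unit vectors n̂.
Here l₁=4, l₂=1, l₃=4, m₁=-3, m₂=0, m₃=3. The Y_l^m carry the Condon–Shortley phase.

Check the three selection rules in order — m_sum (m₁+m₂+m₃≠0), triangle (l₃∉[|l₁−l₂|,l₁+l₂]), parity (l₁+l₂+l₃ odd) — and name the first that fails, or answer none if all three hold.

Σmᵢ = 0  ✓
l₃∈[|l₁−l₂|,l₁+l₂]=[3,5], have l₃=4  ✓
Σlᵢ = 9 ⇒ odd  ✗

parity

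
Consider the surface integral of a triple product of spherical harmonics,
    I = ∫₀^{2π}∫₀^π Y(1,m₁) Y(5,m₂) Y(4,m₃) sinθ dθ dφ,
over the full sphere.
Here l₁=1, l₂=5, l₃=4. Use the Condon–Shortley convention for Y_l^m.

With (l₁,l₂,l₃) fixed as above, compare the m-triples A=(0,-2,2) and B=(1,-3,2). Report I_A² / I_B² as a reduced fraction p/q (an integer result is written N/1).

3/4

l's match ⇒ only the (l;m) 3-j factors differ between A and B.
A: triangle coeff Δ(1,5,4) = 1/495; Σ_t [1,1]: t=1:−1/1440 = -1/1440; (3j)²=7/165 [(1 5 4; 0 -2 2)], sign=-1
B: triangle coeff Δ(1,5,4) = 1/495; Σ_t [0,0]: t=0:+1/2880 = 1/2880; (3j)²=28/495 [(1 5 4; 1 -3 2)], sign=+1
I_A²/I_B² = (7/165)/(28/495) = 3/4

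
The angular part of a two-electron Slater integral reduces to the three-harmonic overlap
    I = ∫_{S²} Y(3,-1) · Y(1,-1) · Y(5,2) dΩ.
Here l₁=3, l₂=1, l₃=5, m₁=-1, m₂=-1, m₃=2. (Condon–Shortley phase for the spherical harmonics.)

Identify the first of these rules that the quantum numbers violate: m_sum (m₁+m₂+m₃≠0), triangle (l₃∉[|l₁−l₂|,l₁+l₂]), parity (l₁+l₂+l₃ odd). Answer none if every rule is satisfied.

triangle

Σmᵢ = 0  ✓
l₃∈[|l₁−l₂|,l₁+l₂]=[2,4], have l₃=5  ✗
Σlᵢ = 9 ⇒ odd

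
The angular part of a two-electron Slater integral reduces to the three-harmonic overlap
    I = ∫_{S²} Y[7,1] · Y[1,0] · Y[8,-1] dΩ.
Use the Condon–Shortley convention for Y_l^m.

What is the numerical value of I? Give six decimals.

-0.242860

Rules hold: Σm=0, L=16 even, 6≤8≤8.
N = 15·3·17 = 765
Δ = 0!·14!·2!/17! = 1/2040
Racah Σ t=0..0: t=0:+1/25401600 = 1/25401600
⇒ 3j(7 1 8; 0 0 0)² = 8/255, sgn +1
Racah Σ t=0..0: t=0:+1/29030400 = 1/29030400
⇒ 3j(7 1 8; 1 0 -1)² = 21/680, sgn -1
4πI² = N·(3j₀)²·(3jₘ)² = 63/85
I = -1·√(0.741176/4π) = -0.24285994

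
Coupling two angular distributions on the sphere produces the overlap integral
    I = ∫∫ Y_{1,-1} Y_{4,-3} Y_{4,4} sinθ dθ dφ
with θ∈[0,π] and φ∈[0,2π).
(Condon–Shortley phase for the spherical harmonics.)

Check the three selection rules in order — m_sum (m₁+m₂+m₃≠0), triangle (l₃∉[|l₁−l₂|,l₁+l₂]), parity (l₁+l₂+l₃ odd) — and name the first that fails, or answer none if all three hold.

m₁+m₂+m₃ = -1 − 3 + 4 = 0  ✓
triangle: |1−4|=3 ≤ l₃=4 ≤ 1+4=5  ✓
parity: l₁+l₂+l₃ = 9 is odd  ✗

parity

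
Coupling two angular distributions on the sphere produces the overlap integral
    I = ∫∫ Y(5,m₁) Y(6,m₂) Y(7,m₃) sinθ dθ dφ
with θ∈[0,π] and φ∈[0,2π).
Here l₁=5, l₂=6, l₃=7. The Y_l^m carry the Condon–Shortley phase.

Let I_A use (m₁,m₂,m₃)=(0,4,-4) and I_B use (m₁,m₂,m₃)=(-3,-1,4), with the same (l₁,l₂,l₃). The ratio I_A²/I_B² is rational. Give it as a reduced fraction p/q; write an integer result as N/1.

320/189

l's match ⇒ only the (l;m) 3-j factors differ between A and B.
A: triangle coeff Δ(5,6,7) = 1/174594420; Σ_t [2,4]: t=2:+1/5806080 t=3:−1/1451520 t=4:+1/4147200 = -1/3628800; (3j)²=320/29393 [(5 6 7; 0 4 -4)], sign=+1
B: triangle coeff Δ(5,6,7) = 1/174594420; Σ_t [2,4]: t=2:+1/2073600 t=3:−1/1036800 t=4:+1/5806080 = -1/3225600; (3j)²=27/4199 [(5 6 7; -3 -1 4)], sign=+1
I_A²/I_B² = (320/29393)/(27/4199) = 320/189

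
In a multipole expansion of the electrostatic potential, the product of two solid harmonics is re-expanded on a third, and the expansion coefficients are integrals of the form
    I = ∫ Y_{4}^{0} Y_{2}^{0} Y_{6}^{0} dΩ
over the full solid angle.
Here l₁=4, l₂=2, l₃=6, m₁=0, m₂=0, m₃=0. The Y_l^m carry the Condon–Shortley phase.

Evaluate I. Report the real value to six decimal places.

m-sum 0 ✓  L=12 even ✓  2≤6≤6 ✓
Π(2lᵢ+1) = 9×5×13 = 585
triangle coeff Δ(4,2,6) = 1/6435
Σ_t [0,0]: t=0:+1/2304 = 1/2304
(3j)²=5/143 [(4 2 6; 0 0 0)], sign=+1
(m-triple is (0,0,0) — same symbol as above.)
⇒ 4πI² = 1125/1573
I = (+1)√(1125/1573/(4π)) = 0.23856513

0.238565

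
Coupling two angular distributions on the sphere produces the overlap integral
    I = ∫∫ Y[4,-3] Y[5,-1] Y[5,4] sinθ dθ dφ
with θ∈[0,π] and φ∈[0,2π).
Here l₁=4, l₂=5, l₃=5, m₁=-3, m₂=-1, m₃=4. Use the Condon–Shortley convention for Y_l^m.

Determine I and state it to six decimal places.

-0.168084

m-sum 0 ✓  L=14 even ✓  1≤5≤9 ✓
Π(2lᵢ+1) = 9×11×11 = 1089
triangle coeff Δ(4,5,5) = 1/3153150
Σ_t [0,4]: t=0:+1/69120 t=1:−1/1728 t=2:+1/576 t=3:−1/1728 t=4:+1/69120 = 7/11520
(3j)²=2/143 [(4 5 5; 0 0 0)], sign=-1
Σ_t [3,4]: t=3:−1/17280 t=4:+1/103680 = -1/20736
(3j)²=10/429 [(4 5 5; -3 -1 4)], sign=+1
⇒ 4πI² = 60/169
I = (-1)√(60/169/(4π)) = -0.16808437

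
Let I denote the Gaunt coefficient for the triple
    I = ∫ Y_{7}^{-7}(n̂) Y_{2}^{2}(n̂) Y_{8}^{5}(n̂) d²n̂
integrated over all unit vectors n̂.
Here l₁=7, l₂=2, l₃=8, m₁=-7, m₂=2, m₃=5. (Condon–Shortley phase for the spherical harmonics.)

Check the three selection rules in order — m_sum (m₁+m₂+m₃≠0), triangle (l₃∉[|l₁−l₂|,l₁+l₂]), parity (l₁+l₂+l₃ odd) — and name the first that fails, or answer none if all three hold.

azimuthal sum: -7 + 2 + 5 = 0  ✓
5 ≤ 8 ≤ 9 (triangle on l)  ✓
L = 7 + 2 + 8 = 17 (odd)  ✗

parity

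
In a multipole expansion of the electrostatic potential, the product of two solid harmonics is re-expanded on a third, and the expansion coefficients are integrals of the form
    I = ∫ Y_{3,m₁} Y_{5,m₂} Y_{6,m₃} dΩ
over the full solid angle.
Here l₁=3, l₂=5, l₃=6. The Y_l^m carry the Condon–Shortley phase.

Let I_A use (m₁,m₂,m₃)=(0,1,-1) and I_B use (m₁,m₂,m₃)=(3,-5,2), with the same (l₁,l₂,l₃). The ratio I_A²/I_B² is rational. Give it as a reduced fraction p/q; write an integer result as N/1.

Same 3,5,6: normalisation and zero-m 3j drop out of the ratio.
A: Δ: 2! 4! 8! / 15! → 1/675675; sum: t=0:+1/17280 t=1:−1/2880 t=2:+1/6912 = -1/6912; 3j²(3 5 6; 0 1 -1) = Δ·Π!·Σ² = 5/429  (sign +1)
B: Δ: 2! 4! 8! / 15! → 1/675675; sum: t=0:+1/1935360 = 1/1935360; 3j²(3 5 6; 3 -5 2) = Δ·Π!·Σ² = 1/1001  (sign +1)
I_A²/I_B² = (5/429)/(1/1001) = 35/3

35/3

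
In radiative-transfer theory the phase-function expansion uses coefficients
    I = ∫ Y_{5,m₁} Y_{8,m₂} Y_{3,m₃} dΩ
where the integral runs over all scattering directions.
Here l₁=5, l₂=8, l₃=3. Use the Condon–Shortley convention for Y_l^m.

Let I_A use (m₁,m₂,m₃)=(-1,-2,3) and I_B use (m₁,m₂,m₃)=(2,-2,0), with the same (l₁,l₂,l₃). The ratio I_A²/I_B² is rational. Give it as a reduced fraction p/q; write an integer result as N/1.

7/80

Shared (l₁,l₂,l₃)=(5,8,3): N and (l;000)² cancel in I_A²/I_B².
A: Δ = 10!·0!·6!/17! = 1/136136; Racah Σ t=6..6: t=6:+1/12441600 = 1/12441600; ⇒ 3j(5 8 3; -1 -2 3)² = 15/9724, sgn +1
B: Δ = 10!·0!·6!/17! = 1/136136; Racah Σ t=3..3: t=3:−1/1088640 = -1/1088640; ⇒ 3j(5 8 3; 2 -2 0)² = 300/17017, sgn +1
I_A²/I_B² = (15/9724)/(300/17017) = 7/80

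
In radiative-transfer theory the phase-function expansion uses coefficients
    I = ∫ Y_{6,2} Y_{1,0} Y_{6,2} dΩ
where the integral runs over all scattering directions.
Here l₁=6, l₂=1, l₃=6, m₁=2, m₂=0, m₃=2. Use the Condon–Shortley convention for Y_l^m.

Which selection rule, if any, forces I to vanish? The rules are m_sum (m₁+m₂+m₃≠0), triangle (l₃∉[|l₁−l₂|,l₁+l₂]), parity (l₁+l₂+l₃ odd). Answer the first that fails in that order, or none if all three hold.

m_sum

Σmᵢ = 4  ✗
l₃∈[|l₁−l₂|,l₁+l₂]=[5,7], have l₃=6
Σlᵢ = 13 ⇒ odd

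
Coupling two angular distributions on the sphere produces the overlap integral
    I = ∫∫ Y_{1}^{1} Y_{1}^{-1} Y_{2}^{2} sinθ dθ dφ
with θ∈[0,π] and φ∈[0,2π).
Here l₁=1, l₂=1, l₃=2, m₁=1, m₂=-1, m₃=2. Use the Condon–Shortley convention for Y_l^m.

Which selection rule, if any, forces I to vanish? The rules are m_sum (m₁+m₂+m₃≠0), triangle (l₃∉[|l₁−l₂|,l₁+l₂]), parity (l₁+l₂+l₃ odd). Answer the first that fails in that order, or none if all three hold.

azimuthal sum: 1 − 1 + 2 = 2  ✗
0 ≤ 2 ≤ 2 (triangle on l)
L = 1 + 1 + 2 = 4 (even)

m_sum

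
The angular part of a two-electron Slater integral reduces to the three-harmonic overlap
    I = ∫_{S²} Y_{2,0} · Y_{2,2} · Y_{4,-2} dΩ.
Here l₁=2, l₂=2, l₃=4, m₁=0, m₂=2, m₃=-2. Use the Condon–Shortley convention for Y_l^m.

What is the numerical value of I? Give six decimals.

m-sum 0 ✓  L=8 even ✓  0≤4≤4 ✓
Π(2lᵢ+1) = 5×5×9 = 225
triangle coeff Δ(2,2,4) = 1/630
Σ_t [0,0]: t=0:+1/16 = 1/16
(3j)²=2/35 [(2 2 4; 0 0 0)], sign=+1
Σ_t [0,0]: t=0:+1/96 = 1/96
(3j)²=1/42 [(2 2 4; 0 2 -2)], sign=+1
⇒ 4πI² = 15/49
I = (+1)√(15/49/(4π)) = 0.15607835

0.156078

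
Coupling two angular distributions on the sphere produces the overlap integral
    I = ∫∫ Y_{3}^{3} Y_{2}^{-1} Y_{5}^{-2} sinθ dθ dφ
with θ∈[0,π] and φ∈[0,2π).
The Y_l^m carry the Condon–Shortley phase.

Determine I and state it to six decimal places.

Rules hold: Σm=0, L=10 even, 1≤5≤5.
N = 7·5·11 = 385
Δ = 0!·6!·4!/11! = 1/2310
Racah Σ t=0..0: t=0:+1/144 = 1/144
⇒ 3j(3 2 5; 0 0 0)² = 10/231, sgn -1
Racah Σ t=0..0: t=0:+1/4320 = 1/4320
⇒ 3j(3 2 5; 3 -1 -2)² = 1/330, sgn -1
4πI² = N·(3j₀)²·(3jₘ)² = 5/99
I = +1·√(0.0505051/4π) = 0.06339609

0.063396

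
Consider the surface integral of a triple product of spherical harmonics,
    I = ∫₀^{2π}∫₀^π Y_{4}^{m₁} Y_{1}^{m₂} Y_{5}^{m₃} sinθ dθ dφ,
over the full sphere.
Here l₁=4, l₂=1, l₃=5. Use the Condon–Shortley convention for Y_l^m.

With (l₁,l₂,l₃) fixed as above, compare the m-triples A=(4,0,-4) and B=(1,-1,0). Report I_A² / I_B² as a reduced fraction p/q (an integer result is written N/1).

Same 4,1,5: normalisation and zero-m 3j drop out of the ratio.
A: Δ: 0! 8! 2! / 11! → 1/495; sum: t=0:+1/40320 = 1/40320; 3j²(4 1 5; 4 0 -4) = Δ·Π!·Σ² = 1/55  (sign -1)
B: Δ: 0! 8! 2! / 11! → 1/495; sum: t=0:+1/1440 = 1/1440; 3j²(4 1 5; 1 -1 0) = Δ·Π!·Σ² = 2/99  (sign -1)
I_A²/I_B² = (1/55)/(2/99) = 9/10

9/10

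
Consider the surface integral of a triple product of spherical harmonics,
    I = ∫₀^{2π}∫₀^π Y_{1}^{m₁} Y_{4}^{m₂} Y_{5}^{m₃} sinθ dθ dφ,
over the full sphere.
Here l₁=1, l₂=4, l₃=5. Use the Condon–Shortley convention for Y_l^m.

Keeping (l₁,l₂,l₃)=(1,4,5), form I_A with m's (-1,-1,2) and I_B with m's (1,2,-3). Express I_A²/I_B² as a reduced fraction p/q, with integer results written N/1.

3/4

Shared (l₁,l₂,l₃)=(1,4,5): N and (l;000)² cancel in I_A²/I_B².
A: Δ = 0!·2!·8!/11! = 1/495; Racah Σ t=0..0: t=0:+1/1440 = 1/1440; ⇒ 3j(1 4 5; -1 -1 2)² = 7/165, sgn -1
B: Δ = 0!·2!·8!/11! = 1/495; Racah Σ t=0..0: t=0:+1/2880 = 1/2880; ⇒ 3j(1 4 5; 1 2 -3)² = 28/495, sgn +1
I_A²/I_B² = (7/165)/(28/495) = 3/4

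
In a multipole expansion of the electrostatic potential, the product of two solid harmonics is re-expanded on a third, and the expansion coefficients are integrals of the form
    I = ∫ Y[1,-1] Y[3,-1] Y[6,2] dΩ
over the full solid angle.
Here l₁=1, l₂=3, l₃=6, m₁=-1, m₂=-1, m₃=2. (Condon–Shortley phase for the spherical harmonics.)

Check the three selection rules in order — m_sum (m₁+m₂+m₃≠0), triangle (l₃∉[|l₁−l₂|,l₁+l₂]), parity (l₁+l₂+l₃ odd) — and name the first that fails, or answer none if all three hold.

m₁+m₂+m₃ = -1 − 1 + 2 = 0  ✓
triangle: |1−3|=2 ≤ l₃=6 ≤ 1+3=4  ✗
parity: l₁+l₂+l₃ = 10 is even

triangle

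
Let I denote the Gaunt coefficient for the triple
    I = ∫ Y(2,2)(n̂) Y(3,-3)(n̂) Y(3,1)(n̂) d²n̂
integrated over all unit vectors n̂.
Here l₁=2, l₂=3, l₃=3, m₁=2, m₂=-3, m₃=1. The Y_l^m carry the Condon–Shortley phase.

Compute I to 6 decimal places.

0.132981

Rules hold: Σm=0, L=8 even, 1≤3≤5.
N = 5·7·7 = 245
Δ = 2!·2!·4!/9! = 1/3780
Racah Σ t=0..2: t=0:+1/24 t=1:−1/4 t=2:+1/24 = -1/6
⇒ 3j(2 3 3; 0 0 0)² = 4/105, sgn +1
Racah Σ t=0..0: t=0:+1/96 = 1/96
⇒ 3j(2 3 3; 2 -3 1)² = 1/42, sgn +1
4πI² = N·(3j₀)²·(3jₘ)² = 2/9
I = +1·√(0.222222/4π) = 0.13298076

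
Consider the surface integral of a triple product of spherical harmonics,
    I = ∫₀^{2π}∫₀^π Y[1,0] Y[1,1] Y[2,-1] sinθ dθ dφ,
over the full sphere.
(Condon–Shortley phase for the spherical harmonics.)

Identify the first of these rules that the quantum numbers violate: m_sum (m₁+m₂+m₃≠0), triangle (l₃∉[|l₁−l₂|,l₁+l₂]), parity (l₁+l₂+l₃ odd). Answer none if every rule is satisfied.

none

azimuthal sum: 0 + 1 − 1 = 0  ✓
0 ≤ 2 ≤ 2 (triangle on l)  ✓
L = 1 + 1 + 2 = 4 (even)  ✓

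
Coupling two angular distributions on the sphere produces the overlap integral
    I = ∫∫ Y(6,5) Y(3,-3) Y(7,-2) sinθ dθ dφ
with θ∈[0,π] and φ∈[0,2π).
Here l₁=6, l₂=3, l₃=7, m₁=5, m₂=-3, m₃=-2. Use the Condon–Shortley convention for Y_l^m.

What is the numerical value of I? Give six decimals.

-0.055070

Checks pass: Σm=0; 16 even; l₃=7∈[3,9].
(2·6+1)(2·3+1)(2·7+1) = 1365
Δ: 2! 10! 4! / 17! → 1/2042040
sum: t=0:+1/207360 t=1:−1/57600 t=2:+1/207360 = -1/129600
3j²(6 3 7; 0 0 0) = Δ·Π!·Σ² = 168/12155  (sign +1)
sum: t=0:+1/17418240 = 1/17418240
3j²(6 3 7; 5 -3 -2) = Δ·Π!·Σ² = 25/12376  (sign -1)
combine: 4πI² = 1365·168/12155·25/12376 = 1575/41327
take √, sign -1: I = -0.05507042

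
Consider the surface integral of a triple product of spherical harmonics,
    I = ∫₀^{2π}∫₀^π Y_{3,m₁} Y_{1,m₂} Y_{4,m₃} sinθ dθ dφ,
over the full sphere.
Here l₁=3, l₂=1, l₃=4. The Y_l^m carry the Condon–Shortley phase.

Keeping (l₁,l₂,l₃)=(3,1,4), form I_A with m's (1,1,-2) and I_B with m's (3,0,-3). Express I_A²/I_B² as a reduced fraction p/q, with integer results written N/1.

15/7

Shared (l₁,l₂,l₃)=(3,1,4): N and (l;000)² cancel in I_A²/I_B².
A: Δ = 0!·6!·2!/9! = 1/252; Racah Σ t=0..0: t=0:+1/96 = 1/96; ⇒ 3j(3 1 4; 1 1 -2)² = 5/84, sgn +1
B: Δ = 0!·6!·2!/9! = 1/252; Racah Σ t=0..0: t=0:+1/720 = 1/720; ⇒ 3j(3 1 4; 3 0 -3)² = 1/36, sgn -1
I_A²/I_B² = (5/84)/(1/36) = 15/7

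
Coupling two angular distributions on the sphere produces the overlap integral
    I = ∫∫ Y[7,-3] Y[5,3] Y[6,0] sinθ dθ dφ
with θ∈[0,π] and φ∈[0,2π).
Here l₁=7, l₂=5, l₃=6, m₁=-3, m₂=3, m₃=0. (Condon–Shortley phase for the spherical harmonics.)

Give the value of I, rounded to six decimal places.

m-sum 0 ✓  L=18 even ✓  2≤6≤12 ✓
Π(2lᵢ+1) = 15×11×13 = 2145
triangle coeff Δ(7,5,6) = 1/174594420
Σ_t [1,5]: t=1:−1/4147200 t=2:+1/207360 t=3:−1/82944 t=4:+1/207360 t=5:−1/4147200 = -1/345600
(3j)²=420/46189 [(7 5 6; 0 0 0)], sign=-1
Σ_t [4,6]: t=4:+1/1658880 t=5:−1/518400 t=6:+1/1658880 = -1/1382400
(3j)²=504/46189 [(7 5 6; -3 3 0)], sign=-1
⇒ 4πI² = 3175200/14919047
I = (+1)√(3175200/14919047/(4π)) = 0.13013978

0.130140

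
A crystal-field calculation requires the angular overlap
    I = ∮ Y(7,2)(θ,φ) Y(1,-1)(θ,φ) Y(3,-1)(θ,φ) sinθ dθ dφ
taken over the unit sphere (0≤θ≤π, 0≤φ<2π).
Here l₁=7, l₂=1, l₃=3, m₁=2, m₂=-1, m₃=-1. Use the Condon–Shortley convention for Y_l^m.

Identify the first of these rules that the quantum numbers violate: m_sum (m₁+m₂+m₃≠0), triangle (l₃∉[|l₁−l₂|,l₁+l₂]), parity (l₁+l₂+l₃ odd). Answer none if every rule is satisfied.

triangle

m₁+m₂+m₃ = 2 − 1 − 1 = 0  ✓
triangle: |7−1|=6 ≤ l₃=3 ≤ 7+1=8  ✗
parity: l₁+l₂+l₃ = 11 is odd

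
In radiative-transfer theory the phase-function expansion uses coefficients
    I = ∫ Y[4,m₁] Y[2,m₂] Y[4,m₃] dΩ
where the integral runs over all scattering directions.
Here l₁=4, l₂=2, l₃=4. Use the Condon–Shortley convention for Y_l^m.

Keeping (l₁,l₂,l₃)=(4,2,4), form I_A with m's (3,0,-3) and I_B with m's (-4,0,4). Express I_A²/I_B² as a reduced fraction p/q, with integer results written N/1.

l's match ⇒ only the (l;m) 3-j factors differ between A and B.
A: triangle coeff Δ(4,2,4) = 1/13860; Σ_t [0,1]: t=0:+1/480 t=1:−1/720 = 1/1440; (3j)²=7/1980 [(4 2 4; 3 0 -3)], sign=-1
B: triangle coeff Δ(4,2,4) = 1/13860; Σ_t [2,2]: t=2:+1/2880 = 1/2880; (3j)²=28/495 [(4 2 4; -4 0 4)], sign=+1
I_A²/I_B² = (7/1980)/(28/495) = 1/16

1/16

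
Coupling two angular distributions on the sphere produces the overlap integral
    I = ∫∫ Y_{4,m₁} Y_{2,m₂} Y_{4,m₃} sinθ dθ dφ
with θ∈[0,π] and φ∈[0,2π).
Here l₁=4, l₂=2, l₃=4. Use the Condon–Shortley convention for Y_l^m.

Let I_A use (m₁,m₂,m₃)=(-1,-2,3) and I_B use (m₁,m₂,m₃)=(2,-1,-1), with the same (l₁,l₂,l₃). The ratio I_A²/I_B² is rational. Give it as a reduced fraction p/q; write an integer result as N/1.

Same 4,2,4: normalisation and zero-m 3j drop out of the ratio.
A: Δ: 2! 6! 2! / 11! → 1/13860; sum: t=0:+1/480 = 1/480; 3j²(4 2 4; -1 -2 3) = Δ·Π!·Σ² = 3/110  (sign -1)
B: Δ: 2! 6! 2! / 11! → 1/13860; sum: t=0:+1/96 t=1:−1/240 = 1/160; 3j²(4 2 4; 2 -1 -1) = Δ·Π!·Σ² = 27/1540  (sign -1)
I_A²/I_B² = (3/110)/(27/1540) = 14/9

14/9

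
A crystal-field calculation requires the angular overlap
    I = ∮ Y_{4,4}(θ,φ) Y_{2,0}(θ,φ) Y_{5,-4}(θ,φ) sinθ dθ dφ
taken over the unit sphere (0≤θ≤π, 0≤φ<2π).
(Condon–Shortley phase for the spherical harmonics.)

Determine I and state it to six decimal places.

0.000000

L=11 odd ⇒ parity kills the (l;000) factor ⇒ I = 0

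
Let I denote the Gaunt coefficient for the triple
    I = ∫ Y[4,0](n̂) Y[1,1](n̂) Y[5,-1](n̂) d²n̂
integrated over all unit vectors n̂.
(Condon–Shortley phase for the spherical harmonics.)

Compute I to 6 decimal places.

-0.190188

m-sum 0 ✓  L=10 even ✓  3≤5≤5 ✓
Π(2lᵢ+1) = 9×3×11 = 297
triangle coeff Δ(4,1,5) = 1/495
Σ_t [0,0]: t=0:+1/576 = 1/576
(3j)²=5/99 [(4 1 5; 0 0 0)], sign=-1
Σ_t [0,0]: t=0:+1/1152 = 1/1152
(3j)²=1/33 [(4 1 5; 0 1 -1)], sign=+1
⇒ 4πI² = 5/11
I = (-1)√(5/11/(4π)) = -0.19018827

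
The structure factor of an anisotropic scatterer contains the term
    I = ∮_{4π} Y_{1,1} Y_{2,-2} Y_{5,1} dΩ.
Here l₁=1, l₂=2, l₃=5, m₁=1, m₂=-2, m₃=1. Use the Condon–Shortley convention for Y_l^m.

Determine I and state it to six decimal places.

|1−2|≤5≤1+2 violated ⇒ I = 0

0.000000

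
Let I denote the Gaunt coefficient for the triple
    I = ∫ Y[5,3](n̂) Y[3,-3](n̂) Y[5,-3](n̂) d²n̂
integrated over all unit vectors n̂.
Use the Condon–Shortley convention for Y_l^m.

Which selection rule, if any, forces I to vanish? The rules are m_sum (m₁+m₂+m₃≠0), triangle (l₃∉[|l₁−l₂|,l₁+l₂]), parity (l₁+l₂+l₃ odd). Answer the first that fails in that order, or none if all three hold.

m_sum

Σmᵢ = -3  ✗
l₃∈[|l₁−l₂|,l₁+l₂]=[2,8], have l₃=5
Σlᵢ = 13 ⇒ odd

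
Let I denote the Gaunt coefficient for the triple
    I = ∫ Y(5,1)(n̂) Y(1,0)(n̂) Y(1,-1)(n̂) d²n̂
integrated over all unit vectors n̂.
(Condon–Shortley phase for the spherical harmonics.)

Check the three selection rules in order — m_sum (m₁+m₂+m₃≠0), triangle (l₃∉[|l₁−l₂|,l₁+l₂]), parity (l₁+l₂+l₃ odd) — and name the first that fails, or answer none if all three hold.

m₁+m₂+m₃ = 1 + 0 − 1 = 0  ✓
triangle: |5−1|=4 ≤ l₃=1 ≤ 5+1=6  ✗
parity: l₁+l₂+l₃ = 7 is odd

triangle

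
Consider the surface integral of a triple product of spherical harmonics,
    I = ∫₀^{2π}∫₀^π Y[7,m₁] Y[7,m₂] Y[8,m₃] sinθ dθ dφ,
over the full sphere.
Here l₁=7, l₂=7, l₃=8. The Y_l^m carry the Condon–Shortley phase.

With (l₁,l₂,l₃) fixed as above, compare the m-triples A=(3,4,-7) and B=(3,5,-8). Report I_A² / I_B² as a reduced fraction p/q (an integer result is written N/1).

Shared (l₁,l₂,l₃)=(7,7,8): N and (l;000)² cancel in I_A²/I_B².
A: Δ = 6!·8!·8!/23! = 1/22086194130; Racah Σ t=3..4: t=3:−1/7315660800 t=4:+1/9754214400 = -1/29262643200; ⇒ 3j(7 7 8; 3 4 -7)² = 75/52003, sgn +1
B: Δ = 6!·8!·8!/23! = 1/22086194130; Racah Σ t=4..4: t=4:+1/78033715200 = 1/78033715200; ⇒ 3j(7 7 8; 3 5 -8)² = 675/52003, sgn +1
I_A²/I_B² = (75/52003)/(675/52003) = 1/9

1/9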